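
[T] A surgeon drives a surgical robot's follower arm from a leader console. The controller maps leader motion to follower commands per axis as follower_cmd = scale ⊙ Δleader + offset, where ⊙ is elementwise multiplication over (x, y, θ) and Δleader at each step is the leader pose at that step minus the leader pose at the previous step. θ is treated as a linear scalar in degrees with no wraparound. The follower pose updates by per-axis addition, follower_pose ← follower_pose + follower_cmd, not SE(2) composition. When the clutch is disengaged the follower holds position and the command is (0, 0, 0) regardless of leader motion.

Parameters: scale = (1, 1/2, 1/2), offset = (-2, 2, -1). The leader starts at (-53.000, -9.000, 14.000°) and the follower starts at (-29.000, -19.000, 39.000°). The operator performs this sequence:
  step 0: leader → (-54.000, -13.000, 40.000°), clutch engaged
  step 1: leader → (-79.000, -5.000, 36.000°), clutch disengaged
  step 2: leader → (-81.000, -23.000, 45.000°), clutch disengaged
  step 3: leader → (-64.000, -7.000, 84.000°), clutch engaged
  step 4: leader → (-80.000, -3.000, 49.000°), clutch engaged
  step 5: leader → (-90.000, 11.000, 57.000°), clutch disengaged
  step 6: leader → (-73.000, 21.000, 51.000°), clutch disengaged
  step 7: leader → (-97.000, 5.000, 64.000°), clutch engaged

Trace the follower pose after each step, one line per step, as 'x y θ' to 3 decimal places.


step 0: Δleader=(-1.000, -4.000, 26.000°), engaged; cmd=(-3.000, 0.000, 12.000°) → follower=(-32.000, -19.000, 51.000°)
step 1: Δleader=(-25.000, 8.000, -4.000°), disengaged; cmd=(0,0,0) → follower holds at (-32.000, -19.000, 51.000°)
step 2: Δleader=(-2.000, -18.000, 9.000°), disengaged; cmd=(0,0,0) → follower holds at (-32.000, -19.000, 51.000°)
step 3: Δleader=(17.000, 16.000, 39.000°), engaged; cmd=(15.000, 10.000, 18.500°) → follower=(-17.000, -9.000, 69.500°)
step 4: Δleader=(-16.000, 4.000, -35.000°), engaged; cmd=(-18.000, 4.000, -18.500°) → follower=(-35.000, -5.000, 51.000°)
step 5: Δleader=(-10.000, 14.000, 8.000°), disengaged; cmd=(0,0,0) → follower holds at (-35.000, -5.000, 51.000°)
step 6: Δleader=(17.000, 10.000, -6.000°), disengaged; cmd=(0,0,0) → follower holds at (-35.000, -5.000, 51.000°)
step 7: Δleader=(-24.000, -16.000, 13.000°), engaged; cmd=(-26.000, -6.000, 5.500°) → follower=(-61.000, -11.000, 56.500°)

-32.000 -19.000 51.000
-32.000 -19.000 51.000
-32.000 -19.000 51.000
-17.000 -9.000 69.500
-35.000 -5.000 51.000
-35.000 -5.000 51.000
-35.000 -5.000 51.000
-61.000 -11.000 56.500


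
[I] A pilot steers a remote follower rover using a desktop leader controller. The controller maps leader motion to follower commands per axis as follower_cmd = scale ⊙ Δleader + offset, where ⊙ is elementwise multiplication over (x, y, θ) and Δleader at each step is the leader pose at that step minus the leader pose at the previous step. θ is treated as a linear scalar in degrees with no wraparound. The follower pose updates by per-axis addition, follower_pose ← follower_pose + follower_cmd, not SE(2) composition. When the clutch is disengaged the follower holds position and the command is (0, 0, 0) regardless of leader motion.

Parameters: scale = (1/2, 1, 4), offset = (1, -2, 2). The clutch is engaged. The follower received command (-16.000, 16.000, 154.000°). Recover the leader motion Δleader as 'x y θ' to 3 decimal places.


axis x: (-16.000 − 1) / (1/2) = -34.000
axis y: (16.000 − -2) / (1) = 18.000
axis θ: (154.000 − 2) / (4) = 38.000

-34.000 18.000 38.000


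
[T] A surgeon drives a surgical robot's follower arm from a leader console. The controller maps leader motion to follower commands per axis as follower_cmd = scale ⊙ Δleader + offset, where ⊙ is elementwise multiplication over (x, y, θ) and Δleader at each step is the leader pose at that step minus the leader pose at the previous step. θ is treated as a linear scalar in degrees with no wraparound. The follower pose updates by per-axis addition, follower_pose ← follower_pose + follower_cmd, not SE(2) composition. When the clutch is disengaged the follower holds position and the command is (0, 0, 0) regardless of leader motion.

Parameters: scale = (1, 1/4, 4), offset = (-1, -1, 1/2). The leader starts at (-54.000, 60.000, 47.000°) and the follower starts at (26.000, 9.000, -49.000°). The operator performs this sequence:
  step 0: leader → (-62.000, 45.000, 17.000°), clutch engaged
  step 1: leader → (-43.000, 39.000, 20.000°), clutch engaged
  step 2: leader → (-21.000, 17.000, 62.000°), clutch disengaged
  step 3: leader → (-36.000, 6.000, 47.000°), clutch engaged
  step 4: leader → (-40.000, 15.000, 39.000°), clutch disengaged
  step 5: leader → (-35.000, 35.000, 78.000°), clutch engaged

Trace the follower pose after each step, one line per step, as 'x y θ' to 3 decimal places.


step 0: Δleader=(-8.000, -15.000, -30.000°), engaged; cmd=(-9.000, -4.750, -119.500°) → follower=(17.000, 4.250, -168.500°)
step 1: Δleader=(19.000, -6.000, 3.000°), engaged; cmd=(18.000, -2.500, 12.500°) → follower=(35.000, 1.750, -156.000°)
step 2: Δleader=(22.000, -22.000, 42.000°), disengaged; cmd=(0,0,0) → follower holds at (35.000, 1.750, -156.000°)
step 3: Δleader=(-15.000, -11.000, -15.000°), engaged; cmd=(-16.000, -3.750, -59.500°) → follower=(19.000, -2.000, -215.500°)
step 4: Δleader=(-4.000, 9.000, -8.000°), disengaged; cmd=(0,0,0) → follower holds at (19.000, -2.000, -215.500°)
step 5: Δleader=(5.000, 20.000, 39.000°), engaged; cmd=(4.000, 4.000, 156.500°) → follower=(23.000, 2.000, -59.000°)

17.000 4.250 -168.500
35.000 1.750 -156.000
35.000 1.750 -156.000
19.000 -2.000 -215.500
19.000 -2.000 -215.500
23.000 2.000 -59.000


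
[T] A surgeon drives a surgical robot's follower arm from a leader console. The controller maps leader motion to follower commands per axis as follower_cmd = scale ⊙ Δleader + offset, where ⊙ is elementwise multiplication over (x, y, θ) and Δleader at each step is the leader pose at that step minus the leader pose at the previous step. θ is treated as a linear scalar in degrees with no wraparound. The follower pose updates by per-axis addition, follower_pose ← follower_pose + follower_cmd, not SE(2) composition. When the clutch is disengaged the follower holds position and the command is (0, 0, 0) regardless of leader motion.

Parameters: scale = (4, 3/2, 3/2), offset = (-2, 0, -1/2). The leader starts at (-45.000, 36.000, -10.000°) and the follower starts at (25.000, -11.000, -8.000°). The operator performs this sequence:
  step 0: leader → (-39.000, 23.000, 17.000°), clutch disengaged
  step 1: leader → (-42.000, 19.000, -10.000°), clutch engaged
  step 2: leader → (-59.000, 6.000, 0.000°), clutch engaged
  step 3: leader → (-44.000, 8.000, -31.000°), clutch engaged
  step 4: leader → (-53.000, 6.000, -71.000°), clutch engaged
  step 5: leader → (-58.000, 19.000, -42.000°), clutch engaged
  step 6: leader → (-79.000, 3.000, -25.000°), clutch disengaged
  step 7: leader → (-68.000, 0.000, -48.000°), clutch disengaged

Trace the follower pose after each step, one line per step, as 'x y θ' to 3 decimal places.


25.000 -11.000 -8.000
11.000 -17.000 -49.000
-59.000 -36.500 -34.500
-1.000 -33.500 -81.500
-39.000 -36.500 -142.000
-61.000 -17.000 -99.000
-61.000 -17.000 -99.000
-61.000 -17.000 -99.000

step 0: Δleader=(6.000, -13.000, 27.000°), disengaged; cmd=(0,0,0) → follower holds at (25.000, -11.000, -8.000°)
step 1: Δleader=(-3.000, -4.000, -27.000°), engaged; cmd=(-14.000, -6.000, -41.000°) → follower=(11.000, -17.000, -49.000°)
step 2: Δleader=(-17.000, -13.000, 10.000°), engaged; cmd=(-70.000, -19.500, 14.500°) → follower=(-59.000, -36.500, -34.500°)
step 3: Δleader=(15.000, 2.000, -31.000°), engaged; cmd=(58.000, 3.000, -47.000°) → follower=(-1.000, -33.500, -81.500°)
step 4: Δleader=(-9.000, -2.000, -40.000°), engaged; cmd=(-38.000, -3.000, -60.500°) → follower=(-39.000, -36.500, -142.000°)
step 5: Δleader=(-5.000, 13.000, 29.000°), engaged; cmd=(-22.000, 19.500, 43.000°) → follower=(-61.000, -17.000, -99.000°)
step 6: Δleader=(-21.000, -16.000, 17.000°), disengaged; cmd=(0,0,0) → follower holds at (-61.000, -17.000, -99.000°)
step 7: Δleader=(11.000, -3.000, -23.000°), disengaged; cmd=(0,0,0) → follower holds at (-61.000, -17.000, -99.000°)


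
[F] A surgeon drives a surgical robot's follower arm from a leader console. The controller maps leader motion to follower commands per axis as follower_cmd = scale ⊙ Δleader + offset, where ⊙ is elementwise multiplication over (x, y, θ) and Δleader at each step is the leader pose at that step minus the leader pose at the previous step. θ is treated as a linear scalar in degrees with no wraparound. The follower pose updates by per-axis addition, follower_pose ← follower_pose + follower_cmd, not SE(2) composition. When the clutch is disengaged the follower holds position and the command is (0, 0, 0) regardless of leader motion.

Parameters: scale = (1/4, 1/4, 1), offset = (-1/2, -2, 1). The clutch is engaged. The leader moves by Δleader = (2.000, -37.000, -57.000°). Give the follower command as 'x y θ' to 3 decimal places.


axis x: 1/4·2.000 + -1/2 = 0.000
axis y: 1/4·-37.000 + -2 = -11.250
axis θ: 1·-57.000 + 1 = -56.000

0.000 -11.250 -56.000


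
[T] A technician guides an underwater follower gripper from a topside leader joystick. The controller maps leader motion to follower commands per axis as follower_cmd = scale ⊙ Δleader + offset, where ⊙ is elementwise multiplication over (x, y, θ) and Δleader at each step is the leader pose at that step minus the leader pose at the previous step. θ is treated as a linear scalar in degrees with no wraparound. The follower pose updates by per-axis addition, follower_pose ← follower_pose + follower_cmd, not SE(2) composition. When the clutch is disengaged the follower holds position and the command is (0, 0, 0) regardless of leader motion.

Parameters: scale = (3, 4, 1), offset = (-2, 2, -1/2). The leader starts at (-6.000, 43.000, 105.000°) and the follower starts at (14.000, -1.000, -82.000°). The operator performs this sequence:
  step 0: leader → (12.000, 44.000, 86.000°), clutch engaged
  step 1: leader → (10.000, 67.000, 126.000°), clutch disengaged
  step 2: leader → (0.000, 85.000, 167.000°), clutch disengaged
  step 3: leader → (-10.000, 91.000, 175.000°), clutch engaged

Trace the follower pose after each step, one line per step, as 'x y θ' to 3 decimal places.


step 0: Δleader=(18.000, 1.000, -19.000°), engaged; cmd=(52.000, 6.000, -19.500°) → follower=(66.000, 5.000, -101.500°)
step 1: Δleader=(-2.000, 23.000, 40.000°), disengaged; cmd=(0,0,0) → follower holds at (66.000, 5.000, -101.500°)
step 2: Δleader=(-10.000, 18.000, 41.000°), disengaged; cmd=(0,0,0) → follower holds at (66.000, 5.000, -101.500°)
step 3: Δleader=(-10.000, 6.000, 8.000°), engaged; cmd=(-32.000, 26.000, 7.500°) → follower=(34.000, 31.000, -94.000°)

66.000 5.000 -101.500
66.000 5.000 -101.500
66.000 5.000 -101.500
34.000 31.000 -94.000


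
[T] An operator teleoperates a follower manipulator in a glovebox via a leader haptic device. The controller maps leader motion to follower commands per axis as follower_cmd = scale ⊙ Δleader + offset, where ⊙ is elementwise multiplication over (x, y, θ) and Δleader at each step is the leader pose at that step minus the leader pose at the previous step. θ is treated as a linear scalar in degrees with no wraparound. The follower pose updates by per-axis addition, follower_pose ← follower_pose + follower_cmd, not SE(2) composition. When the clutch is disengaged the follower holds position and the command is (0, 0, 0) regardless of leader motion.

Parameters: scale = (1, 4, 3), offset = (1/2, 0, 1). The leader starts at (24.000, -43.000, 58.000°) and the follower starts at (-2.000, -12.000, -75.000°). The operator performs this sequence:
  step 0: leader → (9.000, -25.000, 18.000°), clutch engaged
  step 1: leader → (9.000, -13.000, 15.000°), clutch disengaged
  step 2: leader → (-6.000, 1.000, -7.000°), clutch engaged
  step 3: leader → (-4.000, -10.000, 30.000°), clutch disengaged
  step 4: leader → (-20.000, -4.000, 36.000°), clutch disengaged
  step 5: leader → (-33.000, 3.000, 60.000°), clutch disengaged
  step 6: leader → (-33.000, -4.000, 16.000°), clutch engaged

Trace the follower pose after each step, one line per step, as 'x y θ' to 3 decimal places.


-16.500 60.000 -194.000
-16.500 60.000 -194.000
-31.000 116.000 -259.000
-31.000 116.000 -259.000
-31.000 116.000 -259.000
-31.000 116.000 -259.000
-30.500 88.000 -390.000

step 0: Δleader=(-15.000, 18.000, -40.000°), engaged; cmd=(-14.500, 72.000, -119.000°) → follower=(-16.500, 60.000, -194.000°)
step 1: Δleader=(0.000, 12.000, -3.000°), disengaged; cmd=(0,0,0) → follower holds at (-16.500, 60.000, -194.000°)
step 2: Δleader=(-15.000, 14.000, -22.000°), engaged; cmd=(-14.500, 56.000, -65.000°) → follower=(-31.000, 116.000, -259.000°)
step 3: Δleader=(2.000, -11.000, 37.000°), disengaged; cmd=(0,0,0) → follower holds at (-31.000, 116.000, -259.000°)
step 4: Δleader=(-16.000, 6.000, 6.000°), disengaged; cmd=(0,0,0) → follower holds at (-31.000, 116.000, -259.000°)
step 5: Δleader=(-13.000, 7.000, 24.000°), disengaged; cmd=(0,0,0) → follower holds at (-31.000, 116.000, -259.000°)
step 6: Δleader=(0.000, -7.000, -44.000°), engaged; cmd=(0.500, -28.000, -131.000°) → follower=(-30.500, 88.000, -390.000°)


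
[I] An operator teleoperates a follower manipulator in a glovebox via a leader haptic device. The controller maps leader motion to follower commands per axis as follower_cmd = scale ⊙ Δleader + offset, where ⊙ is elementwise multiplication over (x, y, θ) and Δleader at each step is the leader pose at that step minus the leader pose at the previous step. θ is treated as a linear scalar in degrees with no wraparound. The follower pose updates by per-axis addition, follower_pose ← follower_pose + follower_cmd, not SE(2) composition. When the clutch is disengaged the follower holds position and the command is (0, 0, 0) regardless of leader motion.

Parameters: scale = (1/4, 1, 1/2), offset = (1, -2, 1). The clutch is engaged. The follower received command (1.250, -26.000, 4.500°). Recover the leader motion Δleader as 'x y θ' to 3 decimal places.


axis x: (1.250 − 1) / (1/4) = 1.000
axis y: (-26.000 − -2) / (1) = -24.000
axis θ: (4.500 − 1) / (1/2) = 7.000

1.000 -24.000 7.000


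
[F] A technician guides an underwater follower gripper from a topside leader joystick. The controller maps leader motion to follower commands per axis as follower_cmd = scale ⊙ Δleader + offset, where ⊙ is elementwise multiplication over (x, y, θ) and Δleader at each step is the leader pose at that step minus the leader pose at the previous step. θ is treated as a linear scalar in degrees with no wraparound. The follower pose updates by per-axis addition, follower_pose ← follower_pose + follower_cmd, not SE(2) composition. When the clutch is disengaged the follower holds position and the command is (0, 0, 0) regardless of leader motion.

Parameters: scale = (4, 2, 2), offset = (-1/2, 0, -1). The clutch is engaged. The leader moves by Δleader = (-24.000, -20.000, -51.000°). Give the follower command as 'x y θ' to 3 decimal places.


-96.500 -40.000 -103.000

axis x: 4·-24.000 + -1/2 = -96.500
axis y: 2·-20.000 + 0 = -40.000
axis θ: 2·-51.000 + -1 = -103.000


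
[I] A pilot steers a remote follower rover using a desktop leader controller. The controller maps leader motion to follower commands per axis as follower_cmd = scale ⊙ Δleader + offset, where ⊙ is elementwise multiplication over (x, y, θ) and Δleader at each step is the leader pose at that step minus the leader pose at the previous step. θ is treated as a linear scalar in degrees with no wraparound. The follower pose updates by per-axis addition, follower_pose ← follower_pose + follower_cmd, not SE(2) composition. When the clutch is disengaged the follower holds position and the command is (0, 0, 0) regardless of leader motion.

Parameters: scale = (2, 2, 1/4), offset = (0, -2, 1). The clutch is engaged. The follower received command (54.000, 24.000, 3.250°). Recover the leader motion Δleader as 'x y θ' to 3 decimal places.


27.000 13.000 9.000

axis x: (54.000 − 0) / (2) = 27.000
axis y: (24.000 − -2) / (2) = 13.000
axis θ: (3.250 − 1) / (1/4) = 9.000


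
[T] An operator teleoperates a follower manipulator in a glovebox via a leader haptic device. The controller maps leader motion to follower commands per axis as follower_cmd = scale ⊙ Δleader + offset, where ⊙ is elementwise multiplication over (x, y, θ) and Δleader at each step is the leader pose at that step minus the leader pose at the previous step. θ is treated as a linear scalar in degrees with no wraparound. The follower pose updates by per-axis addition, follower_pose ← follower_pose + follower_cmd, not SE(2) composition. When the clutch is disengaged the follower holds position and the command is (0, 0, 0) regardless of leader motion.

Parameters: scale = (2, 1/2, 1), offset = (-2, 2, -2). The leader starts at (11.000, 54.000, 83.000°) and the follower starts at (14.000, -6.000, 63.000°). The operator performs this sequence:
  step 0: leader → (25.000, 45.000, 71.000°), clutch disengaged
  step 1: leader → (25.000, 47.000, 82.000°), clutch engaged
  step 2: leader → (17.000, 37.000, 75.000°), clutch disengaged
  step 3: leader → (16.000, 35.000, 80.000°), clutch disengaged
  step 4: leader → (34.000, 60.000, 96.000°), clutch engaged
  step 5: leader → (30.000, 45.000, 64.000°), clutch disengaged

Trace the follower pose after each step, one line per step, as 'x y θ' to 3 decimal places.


step 0: Δleader=(14.000, -9.000, -12.000°), disengaged; cmd=(0,0,0) → follower holds at (14.000, -6.000, 63.000°)
step 1: Δleader=(0.000, 2.000, 11.000°), engaged; cmd=(-2.000, 3.000, 9.000°) → follower=(12.000, -3.000, 72.000°)
step 2: Δleader=(-8.000, -10.000, -7.000°), disengaged; cmd=(0,0,0) → follower holds at (12.000, -3.000, 72.000°)
step 3: Δleader=(-1.000, -2.000, 5.000°), disengaged; cmd=(0,0,0) → follower holds at (12.000, -3.000, 72.000°)
step 4: Δleader=(18.000, 25.000, 16.000°), engaged; cmd=(34.000, 14.500, 14.000°) → follower=(46.000, 11.500, 86.000°)
step 5: Δleader=(-4.000, -15.000, -32.000°), disengaged; cmd=(0,0,0) → follower holds at (46.000, 11.500, 86.000°)

14.000 -6.000 63.000
12.000 -3.000 72.000
12.000 -3.000 72.000
12.000 -3.000 72.000
46.000 11.500 86.000
46.000 11.500 86.000


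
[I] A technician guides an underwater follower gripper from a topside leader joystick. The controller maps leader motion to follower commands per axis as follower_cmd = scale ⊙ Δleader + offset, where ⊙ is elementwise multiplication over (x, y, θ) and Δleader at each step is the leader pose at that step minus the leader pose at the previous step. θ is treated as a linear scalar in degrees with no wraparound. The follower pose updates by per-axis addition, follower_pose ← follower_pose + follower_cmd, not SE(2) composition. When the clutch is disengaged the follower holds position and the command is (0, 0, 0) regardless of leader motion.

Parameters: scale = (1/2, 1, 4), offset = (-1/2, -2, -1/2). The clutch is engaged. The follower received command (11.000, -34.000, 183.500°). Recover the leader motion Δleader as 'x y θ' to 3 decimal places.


23.000 -32.000 46.000

axis x: (11.000 − -1/2) / (1/2) = 23.000
axis y: (-34.000 − -2) / (1) = -32.000
axis θ: (183.500 − -1/2) / (4) = 46.000


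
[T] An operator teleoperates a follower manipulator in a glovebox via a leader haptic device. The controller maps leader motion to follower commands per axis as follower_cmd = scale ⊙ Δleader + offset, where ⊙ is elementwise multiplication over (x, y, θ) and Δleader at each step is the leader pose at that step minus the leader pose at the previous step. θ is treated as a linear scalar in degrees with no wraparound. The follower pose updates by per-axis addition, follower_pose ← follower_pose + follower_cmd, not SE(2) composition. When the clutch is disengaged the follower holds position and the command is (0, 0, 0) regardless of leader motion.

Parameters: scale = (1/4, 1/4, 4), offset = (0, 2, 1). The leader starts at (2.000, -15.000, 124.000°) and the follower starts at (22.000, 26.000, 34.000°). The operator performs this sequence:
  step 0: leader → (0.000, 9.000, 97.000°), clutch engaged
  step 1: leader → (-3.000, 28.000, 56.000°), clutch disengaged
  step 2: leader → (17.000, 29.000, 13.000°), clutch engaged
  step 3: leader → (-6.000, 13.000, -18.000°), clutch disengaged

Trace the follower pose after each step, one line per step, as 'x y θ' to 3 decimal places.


21.500 34.000 -73.000
21.500 34.000 -73.000
26.500 36.250 -244.000
26.500 36.250 -244.000

step 0: Δleader=(-2.000, 24.000, -27.000°), engaged; cmd=(-0.500, 8.000, -107.000°) → follower=(21.500, 34.000, -73.000°)
step 1: Δleader=(-3.000, 19.000, -41.000°), disengaged; cmd=(0,0,0) → follower holds at (21.500, 34.000, -73.000°)
step 2: Δleader=(20.000, 1.000, -43.000°), engaged; cmd=(5.000, 2.250, -171.000°) → follower=(26.500, 36.250, -244.000°)
step 3: Δleader=(-23.000, -16.000, -31.000°), disengaged; cmd=(0,0,0) → follower holds at (26.500, 36.250, -244.000°)


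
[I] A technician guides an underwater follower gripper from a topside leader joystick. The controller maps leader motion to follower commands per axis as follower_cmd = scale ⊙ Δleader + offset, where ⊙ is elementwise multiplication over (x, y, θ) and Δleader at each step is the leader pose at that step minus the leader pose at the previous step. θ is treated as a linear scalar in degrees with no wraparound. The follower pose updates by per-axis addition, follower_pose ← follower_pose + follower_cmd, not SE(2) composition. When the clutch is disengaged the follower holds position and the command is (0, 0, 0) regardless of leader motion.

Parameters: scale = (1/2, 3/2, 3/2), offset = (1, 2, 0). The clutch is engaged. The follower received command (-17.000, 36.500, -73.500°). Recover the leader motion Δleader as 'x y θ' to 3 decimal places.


-36.000 23.000 -49.000

axis x: (-17.000 − 1) / (1/2) = -36.000
axis y: (36.500 − 2) / (3/2) = 23.000
axis θ: (-73.500 − 0) / (3/2) = -49.000


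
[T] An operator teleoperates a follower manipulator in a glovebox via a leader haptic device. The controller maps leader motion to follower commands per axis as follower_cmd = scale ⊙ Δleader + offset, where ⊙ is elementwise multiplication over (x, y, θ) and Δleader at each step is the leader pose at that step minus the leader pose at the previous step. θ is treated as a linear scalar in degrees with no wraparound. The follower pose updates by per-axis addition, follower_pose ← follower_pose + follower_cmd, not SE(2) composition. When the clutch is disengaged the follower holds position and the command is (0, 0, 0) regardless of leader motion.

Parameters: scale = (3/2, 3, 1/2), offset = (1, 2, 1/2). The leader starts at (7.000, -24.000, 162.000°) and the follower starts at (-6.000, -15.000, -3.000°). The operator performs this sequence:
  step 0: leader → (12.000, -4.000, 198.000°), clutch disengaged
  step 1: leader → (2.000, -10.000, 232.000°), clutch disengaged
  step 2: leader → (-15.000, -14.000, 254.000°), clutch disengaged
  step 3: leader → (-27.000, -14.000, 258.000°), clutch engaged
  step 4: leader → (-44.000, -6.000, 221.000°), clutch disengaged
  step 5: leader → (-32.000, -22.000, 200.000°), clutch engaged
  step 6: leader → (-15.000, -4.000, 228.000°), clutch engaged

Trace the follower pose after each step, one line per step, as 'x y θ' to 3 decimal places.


step 0: Δleader=(5.000, 20.000, 36.000°), disengaged; cmd=(0,0,0) → follower holds at (-6.000, -15.000, -3.000°)
step 1: Δleader=(-10.000, -6.000, 34.000°), disengaged; cmd=(0,0,0) → follower holds at (-6.000, -15.000, -3.000°)
step 2: Δleader=(-17.000, -4.000, 22.000°), disengaged; cmd=(0,0,0) → follower holds at (-6.000, -15.000, -3.000°)
step 3: Δleader=(-12.000, 0.000, 4.000°), engaged; cmd=(-17.000, 2.000, 2.500°) → follower=(-23.000, -13.000, -0.500°)
step 4: Δleader=(-17.000, 8.000, -37.000°), disengaged; cmd=(0,0,0) → follower holds at (-23.000, -13.000, -0.500°)
step 5: Δleader=(12.000, -16.000, -21.000°), engaged; cmd=(19.000, -46.000, -10.000°) → follower=(-4.000, -59.000, -10.500°)
step 6: Δleader=(17.000, 18.000, 28.000°), engaged; cmd=(26.500, 56.000, 14.500°) → follower=(22.500, -3.000, 4.000°)

-6.000 -15.000 -3.000
-6.000 -15.000 -3.000
-6.000 -15.000 -3.000
-23.000 -13.000 -0.500
-23.000 -13.000 -0.500
-4.000 -59.000 -10.500
22.500 -3.000 4.000


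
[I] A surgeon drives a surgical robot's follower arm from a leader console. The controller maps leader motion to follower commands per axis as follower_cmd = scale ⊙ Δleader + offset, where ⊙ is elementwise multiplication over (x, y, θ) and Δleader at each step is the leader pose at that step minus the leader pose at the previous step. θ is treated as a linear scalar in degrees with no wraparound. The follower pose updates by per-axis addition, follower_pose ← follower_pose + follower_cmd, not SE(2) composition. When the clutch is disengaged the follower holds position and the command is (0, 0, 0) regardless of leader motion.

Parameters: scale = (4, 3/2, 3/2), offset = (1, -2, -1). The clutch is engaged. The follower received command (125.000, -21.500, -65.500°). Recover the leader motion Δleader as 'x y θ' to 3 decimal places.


axis x: (125.000 − 1) / (4) = 31.000
axis y: (-21.500 − -2) / (3/2) = -13.000
axis θ: (-65.500 − -1) / (3/2) = -43.000

31.000 -13.000 -43.000


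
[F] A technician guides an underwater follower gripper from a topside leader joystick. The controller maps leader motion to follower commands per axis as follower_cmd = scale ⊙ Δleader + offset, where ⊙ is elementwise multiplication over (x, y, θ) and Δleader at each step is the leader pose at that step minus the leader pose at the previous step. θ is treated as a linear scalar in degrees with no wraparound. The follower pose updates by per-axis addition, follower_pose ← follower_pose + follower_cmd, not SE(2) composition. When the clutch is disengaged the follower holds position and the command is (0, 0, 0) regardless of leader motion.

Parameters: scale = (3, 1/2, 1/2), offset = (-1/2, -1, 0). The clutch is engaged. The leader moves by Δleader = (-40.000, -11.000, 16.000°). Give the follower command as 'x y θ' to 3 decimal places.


axis x: 3·-40.000 + -1/2 = -120.500
axis y: 1/2·-11.000 + -1 = -6.500
axis θ: 1/2·16.000 + 0 = 8.000

-120.500 -6.500 8.000


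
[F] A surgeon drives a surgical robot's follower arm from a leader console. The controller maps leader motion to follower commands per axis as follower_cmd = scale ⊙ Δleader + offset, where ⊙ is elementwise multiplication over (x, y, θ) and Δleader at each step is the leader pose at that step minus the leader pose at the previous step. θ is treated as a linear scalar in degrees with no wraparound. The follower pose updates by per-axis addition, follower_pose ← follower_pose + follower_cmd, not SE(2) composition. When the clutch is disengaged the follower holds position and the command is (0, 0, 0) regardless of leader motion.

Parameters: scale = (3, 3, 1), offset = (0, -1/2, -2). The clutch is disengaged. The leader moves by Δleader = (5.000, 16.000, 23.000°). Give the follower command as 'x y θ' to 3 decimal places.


clutch disengaged → follower holds; cmd = (0, 0, 0)

0.000 0.000 0.000


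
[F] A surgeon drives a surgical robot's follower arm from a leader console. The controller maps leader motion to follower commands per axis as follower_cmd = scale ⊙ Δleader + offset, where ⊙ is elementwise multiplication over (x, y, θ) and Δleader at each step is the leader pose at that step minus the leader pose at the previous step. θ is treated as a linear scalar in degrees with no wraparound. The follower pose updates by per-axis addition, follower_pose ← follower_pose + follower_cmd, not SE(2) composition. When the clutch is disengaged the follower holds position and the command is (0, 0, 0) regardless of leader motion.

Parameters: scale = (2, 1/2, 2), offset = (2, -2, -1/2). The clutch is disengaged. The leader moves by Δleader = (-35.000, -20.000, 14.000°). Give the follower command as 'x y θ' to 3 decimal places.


0.000 0.000 0.000

clutch disengaged → follower holds; cmd = (0, 0, 0)


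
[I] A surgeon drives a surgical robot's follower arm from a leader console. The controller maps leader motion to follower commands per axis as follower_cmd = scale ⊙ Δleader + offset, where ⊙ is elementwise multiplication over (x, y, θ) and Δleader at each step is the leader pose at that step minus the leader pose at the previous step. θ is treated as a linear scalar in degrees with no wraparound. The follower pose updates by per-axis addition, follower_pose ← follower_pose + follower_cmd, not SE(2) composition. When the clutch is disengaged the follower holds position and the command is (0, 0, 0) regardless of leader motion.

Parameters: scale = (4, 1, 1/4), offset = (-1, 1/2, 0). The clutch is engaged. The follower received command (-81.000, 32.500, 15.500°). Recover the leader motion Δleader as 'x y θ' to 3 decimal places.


axis x: (-81.000 − -1) / (4) = -20.000
axis y: (32.500 − 1/2) / (1) = 32.000
axis θ: (15.500 − 0) / (1/4) = 62.000

-20.000 32.000 62.000


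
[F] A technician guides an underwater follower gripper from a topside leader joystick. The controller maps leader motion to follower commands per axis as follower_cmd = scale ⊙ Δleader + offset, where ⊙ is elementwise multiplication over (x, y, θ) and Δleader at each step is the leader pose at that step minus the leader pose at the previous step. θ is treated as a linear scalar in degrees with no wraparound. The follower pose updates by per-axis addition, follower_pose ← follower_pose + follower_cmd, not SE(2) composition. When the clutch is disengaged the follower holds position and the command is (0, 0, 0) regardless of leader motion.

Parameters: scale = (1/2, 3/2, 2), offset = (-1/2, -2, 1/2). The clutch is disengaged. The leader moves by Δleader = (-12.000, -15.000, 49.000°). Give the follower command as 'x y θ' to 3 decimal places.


clutch disengaged → follower holds; cmd = (0, 0, 0)

0.000 0.000 0.000


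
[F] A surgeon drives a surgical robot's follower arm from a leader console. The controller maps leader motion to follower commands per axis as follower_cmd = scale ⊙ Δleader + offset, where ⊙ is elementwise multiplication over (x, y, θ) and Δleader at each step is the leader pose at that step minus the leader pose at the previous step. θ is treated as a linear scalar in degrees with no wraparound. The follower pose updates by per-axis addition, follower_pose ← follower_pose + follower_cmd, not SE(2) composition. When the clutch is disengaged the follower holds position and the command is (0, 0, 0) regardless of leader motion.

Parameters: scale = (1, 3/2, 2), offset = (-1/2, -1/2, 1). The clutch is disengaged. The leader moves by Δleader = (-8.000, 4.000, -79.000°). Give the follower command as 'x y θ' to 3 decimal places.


clutch disengaged → follower holds; cmd = (0, 0, 0)

0.000 0.000 0.000


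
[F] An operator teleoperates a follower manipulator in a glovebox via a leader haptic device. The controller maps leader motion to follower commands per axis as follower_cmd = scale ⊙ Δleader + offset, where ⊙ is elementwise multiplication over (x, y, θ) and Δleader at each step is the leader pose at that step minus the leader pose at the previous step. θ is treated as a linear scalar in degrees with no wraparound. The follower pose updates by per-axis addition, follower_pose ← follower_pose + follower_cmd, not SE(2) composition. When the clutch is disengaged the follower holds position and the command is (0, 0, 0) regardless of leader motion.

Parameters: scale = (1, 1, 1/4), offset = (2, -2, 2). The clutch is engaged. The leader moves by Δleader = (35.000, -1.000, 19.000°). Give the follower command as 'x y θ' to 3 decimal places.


axis x: 1·35.000 + 2 = 37.000
axis y: 1·-1.000 + -2 = -3.000
axis θ: 1/4·19.000 + 2 = 6.750

37.000 -3.000 6.750


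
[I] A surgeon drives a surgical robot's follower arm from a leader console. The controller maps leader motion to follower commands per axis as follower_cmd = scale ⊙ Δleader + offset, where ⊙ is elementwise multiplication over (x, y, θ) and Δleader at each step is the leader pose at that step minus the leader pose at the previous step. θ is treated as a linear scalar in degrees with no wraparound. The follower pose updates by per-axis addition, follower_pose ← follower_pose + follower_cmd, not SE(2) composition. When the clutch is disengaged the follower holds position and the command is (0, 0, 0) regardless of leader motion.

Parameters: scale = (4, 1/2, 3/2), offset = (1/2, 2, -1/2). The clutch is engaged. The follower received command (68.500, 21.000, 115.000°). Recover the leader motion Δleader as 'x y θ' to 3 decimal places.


axis x: (68.500 − 1/2) / (4) = 17.000
axis y: (21.000 − 2) / (1/2) = 38.000
axis θ: (115.000 − -1/2) / (3/2) = 77.000

17.000 38.000 77.000


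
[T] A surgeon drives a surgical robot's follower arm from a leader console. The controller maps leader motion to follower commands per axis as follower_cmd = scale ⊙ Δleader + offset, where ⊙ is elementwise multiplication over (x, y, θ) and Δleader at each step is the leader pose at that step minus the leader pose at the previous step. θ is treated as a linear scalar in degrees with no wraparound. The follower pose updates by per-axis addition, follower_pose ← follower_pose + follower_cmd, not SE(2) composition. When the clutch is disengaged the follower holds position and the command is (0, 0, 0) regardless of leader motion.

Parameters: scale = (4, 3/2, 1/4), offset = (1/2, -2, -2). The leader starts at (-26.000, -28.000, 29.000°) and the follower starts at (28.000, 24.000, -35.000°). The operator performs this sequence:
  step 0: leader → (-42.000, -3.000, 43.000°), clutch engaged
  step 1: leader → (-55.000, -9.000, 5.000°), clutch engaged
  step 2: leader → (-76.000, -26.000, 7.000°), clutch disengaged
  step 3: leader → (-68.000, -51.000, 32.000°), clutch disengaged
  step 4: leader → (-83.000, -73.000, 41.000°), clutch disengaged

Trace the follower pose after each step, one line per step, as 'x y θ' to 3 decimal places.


-35.500 59.500 -33.500
-87.000 48.500 -45.000
-87.000 48.500 -45.000
-87.000 48.500 -45.000
-87.000 48.500 -45.000

step 0: Δleader=(-16.000, 25.000, 14.000°), engaged; cmd=(-63.500, 35.500, 1.500°) → follower=(-35.500, 59.500, -33.500°)
step 1: Δleader=(-13.000, -6.000, -38.000°), engaged; cmd=(-51.500, -11.000, -11.500°) → follower=(-87.000, 48.500, -45.000°)
step 2: Δleader=(-21.000, -17.000, 2.000°), disengaged; cmd=(0,0,0) → follower holds at (-87.000, 48.500, -45.000°)
step 3: Δleader=(8.000, -25.000, 25.000°), disengaged; cmd=(0,0,0) → follower holds at (-87.000, 48.500, -45.000°)
step 4: Δleader=(-15.000, -22.000, 9.000°), disengaged; cmd=(0,0,0) → follower holds at (-87.000, 48.500, -45.000°)


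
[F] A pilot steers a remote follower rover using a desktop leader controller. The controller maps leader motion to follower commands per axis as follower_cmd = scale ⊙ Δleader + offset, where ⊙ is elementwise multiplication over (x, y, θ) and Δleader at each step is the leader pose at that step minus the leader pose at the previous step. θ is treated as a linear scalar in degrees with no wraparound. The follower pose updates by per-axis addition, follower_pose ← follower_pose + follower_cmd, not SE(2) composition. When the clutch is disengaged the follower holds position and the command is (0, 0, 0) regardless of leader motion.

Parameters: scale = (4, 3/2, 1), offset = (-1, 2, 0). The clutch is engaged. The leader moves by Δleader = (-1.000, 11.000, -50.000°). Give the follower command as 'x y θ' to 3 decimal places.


axis x: 4·-1.000 + -1 = -5.000
axis y: 3/2·11.000 + 2 = 18.500
axis θ: 1·-50.000 + 0 = -50.000

-5.000 18.500 -50.000


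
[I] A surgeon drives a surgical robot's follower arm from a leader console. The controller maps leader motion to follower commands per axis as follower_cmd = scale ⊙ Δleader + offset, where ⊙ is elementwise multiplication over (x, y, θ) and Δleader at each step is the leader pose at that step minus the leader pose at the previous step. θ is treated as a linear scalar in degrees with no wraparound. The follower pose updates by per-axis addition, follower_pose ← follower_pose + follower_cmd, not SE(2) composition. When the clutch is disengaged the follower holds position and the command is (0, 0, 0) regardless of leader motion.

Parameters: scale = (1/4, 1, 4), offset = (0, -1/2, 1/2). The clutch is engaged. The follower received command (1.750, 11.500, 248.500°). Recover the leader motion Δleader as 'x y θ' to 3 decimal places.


7.000 12.000 62.000

axis x: (1.750 − 0) / (1/4) = 7.000
axis y: (11.500 − -1/2) / (1) = 12.000
axis θ: (248.500 − 1/2) / (4) = 62.000


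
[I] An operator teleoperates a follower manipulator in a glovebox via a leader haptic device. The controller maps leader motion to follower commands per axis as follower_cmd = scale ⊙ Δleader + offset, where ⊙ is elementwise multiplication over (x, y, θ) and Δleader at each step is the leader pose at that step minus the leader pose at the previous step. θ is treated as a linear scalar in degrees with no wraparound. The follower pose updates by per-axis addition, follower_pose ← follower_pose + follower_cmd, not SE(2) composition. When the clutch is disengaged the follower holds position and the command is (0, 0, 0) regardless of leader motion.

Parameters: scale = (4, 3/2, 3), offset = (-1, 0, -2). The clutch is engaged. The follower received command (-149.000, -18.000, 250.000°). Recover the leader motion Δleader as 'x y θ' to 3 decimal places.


-37.000 -12.000 84.000

axis x: (-149.000 − -1) / (4) = -37.000
axis y: (-18.000 − 0) / (3/2) = -12.000
axis θ: (250.000 − -2) / (3) = 84.000


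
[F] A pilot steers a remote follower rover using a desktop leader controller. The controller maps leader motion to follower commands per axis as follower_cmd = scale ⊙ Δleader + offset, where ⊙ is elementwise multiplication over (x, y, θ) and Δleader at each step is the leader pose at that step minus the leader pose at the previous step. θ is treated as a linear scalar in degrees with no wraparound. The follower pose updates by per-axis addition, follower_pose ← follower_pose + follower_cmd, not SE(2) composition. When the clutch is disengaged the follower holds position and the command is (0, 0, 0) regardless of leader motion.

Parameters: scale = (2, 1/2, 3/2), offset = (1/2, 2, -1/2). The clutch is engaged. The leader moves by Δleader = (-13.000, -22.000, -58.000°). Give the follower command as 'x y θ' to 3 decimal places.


-25.500 -9.000 -87.500

axis x: 2·-13.000 + 1/2 = -25.500
axis y: 1/2·-22.000 + 2 = -9.000
axis θ: 3/2·-58.000 + -1/2 = -87.500


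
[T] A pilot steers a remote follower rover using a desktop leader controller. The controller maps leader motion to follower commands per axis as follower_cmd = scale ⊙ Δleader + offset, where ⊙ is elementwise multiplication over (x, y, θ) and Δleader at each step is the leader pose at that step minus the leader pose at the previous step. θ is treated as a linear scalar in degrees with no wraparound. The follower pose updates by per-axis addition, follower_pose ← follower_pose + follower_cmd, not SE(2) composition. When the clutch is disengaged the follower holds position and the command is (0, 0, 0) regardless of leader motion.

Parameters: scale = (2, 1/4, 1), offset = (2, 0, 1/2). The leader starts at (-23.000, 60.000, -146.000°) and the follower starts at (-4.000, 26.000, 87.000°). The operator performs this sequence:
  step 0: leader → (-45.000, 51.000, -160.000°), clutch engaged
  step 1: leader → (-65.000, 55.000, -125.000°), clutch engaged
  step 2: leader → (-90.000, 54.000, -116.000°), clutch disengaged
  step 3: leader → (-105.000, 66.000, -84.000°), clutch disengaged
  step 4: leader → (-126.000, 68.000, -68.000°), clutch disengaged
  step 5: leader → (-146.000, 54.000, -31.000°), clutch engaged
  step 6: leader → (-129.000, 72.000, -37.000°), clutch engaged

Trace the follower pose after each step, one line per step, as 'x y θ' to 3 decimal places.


step 0: Δleader=(-22.000, -9.000, -14.000°), engaged; cmd=(-42.000, -2.250, -13.500°) → follower=(-46.000, 23.750, 73.500°)
step 1: Δleader=(-20.000, 4.000, 35.000°), engaged; cmd=(-38.000, 1.000, 35.500°) → follower=(-84.000, 24.750, 109.000°)
step 2: Δleader=(-25.000, -1.000, 9.000°), disengaged; cmd=(0,0,0) → follower holds at (-84.000, 24.750, 109.000°)
step 3: Δleader=(-15.000, 12.000, 32.000°), disengaged; cmd=(0,0,0) → follower holds at (-84.000, 24.750, 109.000°)
step 4: Δleader=(-21.000, 2.000, 16.000°), disengaged; cmd=(0,0,0) → follower holds at (-84.000, 24.750, 109.000°)
step 5: Δleader=(-20.000, -14.000, 37.000°), engaged; cmd=(-38.000, -3.500, 37.500°) → follower=(-122.000, 21.250, 146.500°)
step 6: Δleader=(17.000, 18.000, -6.000°), engaged; cmd=(36.000, 4.500, -5.500°) → follower=(-86.000, 25.750, 141.000°)

-46.000 23.750 73.500
-84.000 24.750 109.000
-84.000 24.750 109.000
-84.000 24.750 109.000
-84.000 24.750 109.000
-122.000 21.250 146.500
-86.000 25.750 141.000
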